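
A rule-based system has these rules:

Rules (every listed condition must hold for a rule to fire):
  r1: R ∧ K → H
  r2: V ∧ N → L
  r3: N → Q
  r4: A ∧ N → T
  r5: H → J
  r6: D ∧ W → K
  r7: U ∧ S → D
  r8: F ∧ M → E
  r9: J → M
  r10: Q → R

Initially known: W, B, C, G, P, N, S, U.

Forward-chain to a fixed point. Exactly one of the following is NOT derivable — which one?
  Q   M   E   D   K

Round 1 fires r3, r7, giving Q, D.
Round 2 fires r6, r10, giving K, R.
Round 3 fires r1, giving H.
Round 4 fires r5, giving J.
Round 5 fires r9, giving M.
Derived: Q (round 1), D (round 1), K (round 2), M (round 5). E never appears in any round.

E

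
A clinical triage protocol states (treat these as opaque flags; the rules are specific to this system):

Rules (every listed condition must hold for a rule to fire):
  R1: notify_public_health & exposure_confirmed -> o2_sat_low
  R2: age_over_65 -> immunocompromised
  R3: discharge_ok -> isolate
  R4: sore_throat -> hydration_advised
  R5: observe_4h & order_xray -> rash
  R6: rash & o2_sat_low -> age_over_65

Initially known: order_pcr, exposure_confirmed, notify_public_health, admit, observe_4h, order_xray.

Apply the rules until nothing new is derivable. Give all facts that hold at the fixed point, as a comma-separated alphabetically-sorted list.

Round 1 — R1, R5, derive o2_sat_low, rash.
Round 2 — R6, derive age_over_65.
Round 3 — R2, derive immunocompromised.

admit, age_over_65, exposure_confirmed, immunocompromised, notify_public_health, o2_sat_low, observe_4h, order_pcr, order_xray, rash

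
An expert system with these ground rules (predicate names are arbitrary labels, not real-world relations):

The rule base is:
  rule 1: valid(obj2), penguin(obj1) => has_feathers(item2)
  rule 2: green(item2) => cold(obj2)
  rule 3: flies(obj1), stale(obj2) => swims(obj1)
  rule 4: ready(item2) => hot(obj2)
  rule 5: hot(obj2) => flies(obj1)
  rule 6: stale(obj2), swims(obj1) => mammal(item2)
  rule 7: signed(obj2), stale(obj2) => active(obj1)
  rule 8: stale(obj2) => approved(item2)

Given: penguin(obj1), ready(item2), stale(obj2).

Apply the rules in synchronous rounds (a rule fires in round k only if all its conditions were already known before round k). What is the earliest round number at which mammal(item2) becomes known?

Round 1: rule 4 [ready(item2) => hot(obj2)]; rule 8 [stale(obj2) => approved(item2)]. Adds hot(obj2), approved(item2).
Round 2: rule 5 [hot(obj2) => flies(obj1)]. Adds flies(obj1).
Round 3: rule 3 [flies(obj1), stale(obj2) => swims(obj1)]. Adds swims(obj1).
Round 4: rule 6 [stale(obj2), swims(obj1) => mammal(item2)]. Adds mammal(item2).
mammal(item2) first appears in round 4.

4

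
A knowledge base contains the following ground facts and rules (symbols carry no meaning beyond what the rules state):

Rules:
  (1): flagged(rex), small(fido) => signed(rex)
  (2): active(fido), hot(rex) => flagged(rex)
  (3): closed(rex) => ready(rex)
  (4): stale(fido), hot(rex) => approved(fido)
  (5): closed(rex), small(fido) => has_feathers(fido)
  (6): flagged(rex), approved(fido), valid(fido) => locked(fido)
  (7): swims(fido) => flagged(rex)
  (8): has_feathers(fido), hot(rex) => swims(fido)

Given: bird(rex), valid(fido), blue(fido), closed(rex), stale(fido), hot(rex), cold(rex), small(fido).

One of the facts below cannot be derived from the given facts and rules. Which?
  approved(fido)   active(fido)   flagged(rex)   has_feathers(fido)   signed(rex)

active(fido)

Round 1: (3) [closed(rex) => ready(rex)]; (4) [stale(fido), hot(rex) => approved(fido)]; (5) [closed(rex), small(fido) => has_feathers(fido)]. New: ready(rex), approved(fido), has_feathers(fido).
Round 2: (8) [has_feathers(fido), hot(rex) => swims(fido)]. New: swims(fido).
Round 3: (7) [swims(fido) => flagged(rex)]. New: flagged(rex).
Round 4: (1) [flagged(rex), small(fido) => signed(rex)]; (6) [flagged(rex), approved(fido), valid(fido) => locked(fido)]. New: signed(rex), locked(fido).
Derived: approved(fido) (round 1), flagged(rex) (round 3), has_feathers(fido) (round 1), signed(rex) (round 4). active(fido) never appears in any round.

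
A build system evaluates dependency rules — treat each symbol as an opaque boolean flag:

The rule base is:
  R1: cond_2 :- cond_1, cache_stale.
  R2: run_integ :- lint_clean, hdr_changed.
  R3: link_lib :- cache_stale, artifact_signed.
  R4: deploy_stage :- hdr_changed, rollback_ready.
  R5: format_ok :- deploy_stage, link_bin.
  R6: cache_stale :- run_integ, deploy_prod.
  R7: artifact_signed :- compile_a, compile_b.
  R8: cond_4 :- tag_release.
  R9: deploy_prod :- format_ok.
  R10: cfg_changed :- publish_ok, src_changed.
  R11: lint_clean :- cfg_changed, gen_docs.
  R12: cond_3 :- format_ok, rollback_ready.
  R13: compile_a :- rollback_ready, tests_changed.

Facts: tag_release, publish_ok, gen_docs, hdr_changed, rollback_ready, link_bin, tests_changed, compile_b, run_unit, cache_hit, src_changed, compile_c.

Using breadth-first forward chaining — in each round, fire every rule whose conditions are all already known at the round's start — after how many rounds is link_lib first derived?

Round 1 fires R4, R8, R10, R13, giving deploy_stage, cond_4, cfg_changed, compile_a.
Round 2 fires R5, R7, R11, giving format_ok, artifact_signed, lint_clean.
Round 3 fires R2, R9, R12, giving run_integ, deploy_prod, cond_3.
Round 4 fires R6, giving cache_stale.
Round 5 fires R3, giving link_lib.
link_lib first appears in round 5.

5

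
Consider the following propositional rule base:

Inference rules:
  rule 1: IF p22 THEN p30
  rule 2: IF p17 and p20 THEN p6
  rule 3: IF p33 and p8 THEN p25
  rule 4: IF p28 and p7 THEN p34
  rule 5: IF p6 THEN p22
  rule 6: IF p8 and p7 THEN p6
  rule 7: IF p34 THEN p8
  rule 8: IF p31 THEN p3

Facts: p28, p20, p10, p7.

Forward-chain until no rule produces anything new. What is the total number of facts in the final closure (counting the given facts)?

Round 1: rule 4 [IF p28 and p7 THEN p34]. New: p34.
Round 2: rule 7 [IF p34 THEN p8]. New: p8.
Round 3: rule 6 [IF p8 and p7 THEN p6]. New: p6.
Round 4: rule 5 [IF p6 THEN p22]. New: p22.
Round 5: rule 1 [IF p22 THEN p30]. New: p30.
Closure: {p10, p20, p22, p28, p30, p34, p6, p7, p8} — 9 facts.

9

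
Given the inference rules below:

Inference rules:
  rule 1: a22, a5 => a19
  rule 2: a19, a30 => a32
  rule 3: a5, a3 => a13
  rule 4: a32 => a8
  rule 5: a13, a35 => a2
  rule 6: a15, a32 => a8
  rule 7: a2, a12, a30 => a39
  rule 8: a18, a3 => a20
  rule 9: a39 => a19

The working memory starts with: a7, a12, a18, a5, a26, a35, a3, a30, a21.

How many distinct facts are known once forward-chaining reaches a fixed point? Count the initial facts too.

16

Round 1 fires rule 3, rule 8, giving a13, a20.
Round 2 fires rule 5, giving a2.
Round 3 fires rule 7, giving a39.
Round 4 fires rule 9, giving a19.
Round 5 fires rule 2, giving a32.
Round 6 fires rule 4, giving a8.
Closure: {a12, a13, a18, a19, a2, a20, a21, a26, a3, a30, a32, a35, a39, a5, a7, a8} — 16 facts.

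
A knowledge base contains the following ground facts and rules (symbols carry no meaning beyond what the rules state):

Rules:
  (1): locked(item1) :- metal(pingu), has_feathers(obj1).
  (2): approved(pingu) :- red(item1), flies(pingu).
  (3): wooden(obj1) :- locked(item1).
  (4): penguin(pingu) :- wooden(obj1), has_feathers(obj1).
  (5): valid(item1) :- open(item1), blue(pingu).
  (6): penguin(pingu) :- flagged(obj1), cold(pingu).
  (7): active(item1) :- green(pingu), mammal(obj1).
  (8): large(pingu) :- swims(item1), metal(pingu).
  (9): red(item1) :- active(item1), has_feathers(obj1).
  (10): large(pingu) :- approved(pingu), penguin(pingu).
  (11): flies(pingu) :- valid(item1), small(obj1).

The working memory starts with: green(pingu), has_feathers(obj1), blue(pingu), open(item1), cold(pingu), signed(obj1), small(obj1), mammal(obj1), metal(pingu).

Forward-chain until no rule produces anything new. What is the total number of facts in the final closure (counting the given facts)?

18

Round 1 — (1), (5), (7), derive locked(item1), valid(item1), active(item1).
Round 2 — (3), (9), (11), derive wooden(obj1), red(item1), flies(pingu).
Round 3 — (2), (4), derive approved(pingu), penguin(pingu).
Round 4 — (10), derive large(pingu).
Closure: {active(item1), approved(pingu), blue(pingu), cold(pingu), flies(pingu), green(pingu), has_feathers(obj1), large(pingu), locked(item1), mammal(obj1), metal(pingu), open(item1), penguin(pingu), red(item1), signed(obj1), small(obj1), valid(item1), wooden(obj1)} — 18 facts.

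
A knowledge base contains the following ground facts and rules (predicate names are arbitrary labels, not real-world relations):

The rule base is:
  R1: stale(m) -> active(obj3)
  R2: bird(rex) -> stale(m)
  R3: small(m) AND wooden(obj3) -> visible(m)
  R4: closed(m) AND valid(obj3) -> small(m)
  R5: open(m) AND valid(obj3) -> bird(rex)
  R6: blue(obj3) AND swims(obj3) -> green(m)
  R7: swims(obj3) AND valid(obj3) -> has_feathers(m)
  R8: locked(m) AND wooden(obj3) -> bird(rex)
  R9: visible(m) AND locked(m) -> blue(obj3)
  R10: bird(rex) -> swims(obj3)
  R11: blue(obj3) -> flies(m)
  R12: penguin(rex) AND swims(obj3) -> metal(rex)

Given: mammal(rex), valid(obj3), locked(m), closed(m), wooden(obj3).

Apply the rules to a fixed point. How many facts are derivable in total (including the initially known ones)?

15

Round 1 fires R4, R8, giving small(m), bird(rex).
Round 2 fires R2, R3, R10, giving stale(m), visible(m), swims(obj3).
Round 3 fires R1, R7, R9, giving active(obj3), has_feathers(m), blue(obj3).
Round 4 fires R6, R11, giving green(m), flies(m).
Closure: {active(obj3), bird(rex), blue(obj3), closed(m), flies(m), green(m), has_feathers(m), locked(m), mammal(rex), small(m), stale(m), swims(obj3), valid(obj3), visible(m), wooden(obj3)} — 15 facts.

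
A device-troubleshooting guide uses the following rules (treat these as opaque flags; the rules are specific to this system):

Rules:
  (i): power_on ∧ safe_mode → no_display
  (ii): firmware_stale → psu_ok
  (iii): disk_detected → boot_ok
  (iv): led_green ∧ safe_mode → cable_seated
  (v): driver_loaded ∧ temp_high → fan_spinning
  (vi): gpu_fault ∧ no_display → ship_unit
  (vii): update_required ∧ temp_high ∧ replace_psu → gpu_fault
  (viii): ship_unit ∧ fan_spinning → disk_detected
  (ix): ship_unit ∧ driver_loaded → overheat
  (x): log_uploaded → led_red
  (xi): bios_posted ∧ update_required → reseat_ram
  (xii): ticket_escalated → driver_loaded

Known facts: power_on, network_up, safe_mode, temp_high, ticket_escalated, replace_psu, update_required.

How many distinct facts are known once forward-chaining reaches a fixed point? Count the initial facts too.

Round 1: (i) [power_on ∧ safe_mode → no_display]; (vii) [update_required ∧ temp_high ∧ replace_psu → gpu_fault]; (xii) [ticket_escalated → driver_loaded]. New: no_display, gpu_fault, driver_loaded.
Round 2: (v) [driver_loaded ∧ temp_high → fan_spinning]; (vi) [gpu_fault ∧ no_display → ship_unit]. New: fan_spinning, ship_unit.
Round 3: (viii) [ship_unit ∧ fan_spinning → disk_detected]; (ix) [ship_unit ∧ driver_loaded → overheat]. New: disk_detected, overheat.
Round 4: (iii) [disk_detected → boot_ok]. New: boot_ok.
Closure: {boot_ok, disk_detected, driver_loaded, fan_spinning, gpu_fault, network_up, no_display, overheat, power_on, replace_psu, safe_mode, ship_unit, temp_high, ticket_escalated, update_required} — 15 facts.

15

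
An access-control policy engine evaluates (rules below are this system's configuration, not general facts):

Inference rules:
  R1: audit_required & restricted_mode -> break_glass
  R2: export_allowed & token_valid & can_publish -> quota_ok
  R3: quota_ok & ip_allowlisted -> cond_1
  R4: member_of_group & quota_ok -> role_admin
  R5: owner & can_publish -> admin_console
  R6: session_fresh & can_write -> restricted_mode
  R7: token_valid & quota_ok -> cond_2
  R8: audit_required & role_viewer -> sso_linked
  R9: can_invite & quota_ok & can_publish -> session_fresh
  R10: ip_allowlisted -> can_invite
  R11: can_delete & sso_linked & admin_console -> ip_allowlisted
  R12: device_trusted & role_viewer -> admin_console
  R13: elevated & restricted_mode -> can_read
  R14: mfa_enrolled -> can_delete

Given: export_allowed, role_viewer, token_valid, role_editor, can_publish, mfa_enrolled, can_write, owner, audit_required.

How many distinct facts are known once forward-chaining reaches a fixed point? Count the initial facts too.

20

Round 1: R2 [export_allowed & token_valid & can_publish -> quota_ok]; R5 [owner & can_publish -> admin_console]; R8 [audit_required & role_viewer -> sso_linked]; R14 [mfa_enrolled -> can_delete]. Adds quota_ok, admin_console, sso_linked, can_delete.
Round 2: R7 [token_valid & quota_ok -> cond_2]; R11 [can_delete & sso_linked & admin_console -> ip_allowlisted]. Adds cond_2, ip_allowlisted.
Round 3: R3 [quota_ok & ip_allowlisted -> cond_1]; R10 [ip_allowlisted -> can_invite]. Adds cond_1, can_invite.
Round 4: R9 [can_invite & quota_ok & can_publish -> session_fresh]. Adds session_fresh.
Round 5: R6 [session_fresh & can_write -> restricted_mode]. Adds restricted_mode.
Round 6: R1 [audit_required & restricted_mode -> break_glass]. Adds break_glass.
Closure: {admin_console, audit_required, break_glass, can_delete, can_invite, can_publish, can_write, cond_1, cond_2, export_allowed, ip_allowlisted, mfa_enrolled, owner, quota_ok, restricted_mode, role_editor, role_viewer, session_fresh, sso_linked, token_valid} — 20 facts.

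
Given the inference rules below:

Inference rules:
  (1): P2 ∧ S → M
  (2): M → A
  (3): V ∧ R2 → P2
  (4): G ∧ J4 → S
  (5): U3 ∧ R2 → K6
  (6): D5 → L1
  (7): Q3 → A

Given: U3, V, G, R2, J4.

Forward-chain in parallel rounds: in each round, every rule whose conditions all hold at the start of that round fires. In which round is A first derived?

Round 1 — (3), (4), (5), derive P2, S, K6.
Round 2 — (1), derive M.
Round 3 — (2), derive A.
A first appears in round 3.

3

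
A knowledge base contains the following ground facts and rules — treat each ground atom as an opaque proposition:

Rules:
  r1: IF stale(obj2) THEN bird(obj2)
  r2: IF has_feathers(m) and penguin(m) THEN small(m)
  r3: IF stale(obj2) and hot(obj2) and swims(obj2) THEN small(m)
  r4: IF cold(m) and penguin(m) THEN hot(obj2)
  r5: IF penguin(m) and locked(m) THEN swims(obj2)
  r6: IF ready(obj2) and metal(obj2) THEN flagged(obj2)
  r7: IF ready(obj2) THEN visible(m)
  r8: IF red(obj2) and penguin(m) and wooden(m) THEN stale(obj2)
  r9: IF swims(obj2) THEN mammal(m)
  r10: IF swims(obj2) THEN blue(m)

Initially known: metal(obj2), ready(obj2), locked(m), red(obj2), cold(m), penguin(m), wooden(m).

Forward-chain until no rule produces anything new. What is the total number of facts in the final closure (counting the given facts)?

16

[1] r4 [IF cold(m) and penguin(m) THEN hot(obj2)]; r5 [IF penguin(m) and locked(m) THEN swims(obj2)]; r6 [IF ready(obj2) and metal(obj2) THEN flagged(obj2)]; r7 [IF ready(obj2) THEN visible(m)]; r8 [IF red(obj2) and penguin(m) and wooden(m) THEN stale(obj2)]. ⇒ new: hot(obj2), swims(obj2), flagged(obj2), visible(m), stale(obj2).
[2] r1 [IF stale(obj2) THEN bird(obj2)]; r3 [IF stale(obj2) and hot(obj2) and swims(obj2) THEN small(m)]; r9 [IF swims(obj2) THEN mammal(m)]; r10 [IF swims(obj2) THEN blue(m)]. ⇒ new: bird(obj2), small(m), mammal(m), blue(m).
Closure: {bird(obj2), blue(m), cold(m), flagged(obj2), hot(obj2), locked(m), mammal(m), metal(obj2), penguin(m), ready(obj2), red(obj2), small(m), stale(obj2), swims(obj2), visible(m), wooden(m)} — 16 facts.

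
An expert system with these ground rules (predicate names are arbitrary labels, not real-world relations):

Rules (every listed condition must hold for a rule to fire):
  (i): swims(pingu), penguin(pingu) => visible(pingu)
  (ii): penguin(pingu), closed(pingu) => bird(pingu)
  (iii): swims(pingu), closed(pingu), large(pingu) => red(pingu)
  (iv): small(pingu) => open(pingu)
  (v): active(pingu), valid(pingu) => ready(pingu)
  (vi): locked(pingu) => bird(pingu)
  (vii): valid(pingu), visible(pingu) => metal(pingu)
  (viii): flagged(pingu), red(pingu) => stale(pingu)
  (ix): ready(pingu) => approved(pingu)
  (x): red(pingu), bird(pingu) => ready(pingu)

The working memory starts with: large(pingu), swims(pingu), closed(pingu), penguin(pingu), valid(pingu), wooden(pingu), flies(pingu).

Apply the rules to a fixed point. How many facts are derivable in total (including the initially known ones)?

13

Round 1: (i) [swims(pingu), penguin(pingu) => visible(pingu)]; (ii) [penguin(pingu), closed(pingu) => bird(pingu)]; (iii) [swims(pingu), closed(pingu), large(pingu) => red(pingu)]. Adds visible(pingu), bird(pingu), red(pingu).
Round 2: (vii) [valid(pingu), visible(pingu) => metal(pingu)]; (x) [red(pingu), bird(pingu) => ready(pingu)]. Adds metal(pingu), ready(pingu).
Round 3: (ix) [ready(pingu) => approved(pingu)]. Adds approved(pingu).
Closure: {approved(pingu), bird(pingu), closed(pingu), flies(pingu), large(pingu), metal(pingu), penguin(pingu), ready(pingu), red(pingu), swims(pingu), valid(pingu), visible(pingu), wooden(pingu)} — 13 facts.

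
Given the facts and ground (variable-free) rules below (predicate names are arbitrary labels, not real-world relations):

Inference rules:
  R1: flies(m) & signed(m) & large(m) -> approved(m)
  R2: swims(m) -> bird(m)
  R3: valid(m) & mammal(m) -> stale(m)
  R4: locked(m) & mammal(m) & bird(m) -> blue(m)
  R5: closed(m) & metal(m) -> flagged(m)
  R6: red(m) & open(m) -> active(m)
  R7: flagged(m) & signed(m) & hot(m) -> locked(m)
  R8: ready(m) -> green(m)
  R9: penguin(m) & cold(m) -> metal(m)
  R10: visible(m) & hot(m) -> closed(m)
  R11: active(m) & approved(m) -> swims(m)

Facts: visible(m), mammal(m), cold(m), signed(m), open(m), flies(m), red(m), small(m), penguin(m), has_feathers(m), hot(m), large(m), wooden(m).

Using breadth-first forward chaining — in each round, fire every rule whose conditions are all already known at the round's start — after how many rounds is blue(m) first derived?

4

Round 1 fires R1, R6, R9, R10, giving approved(m), active(m), metal(m), closed(m).
Round 2 fires R5, R11, giving flagged(m), swims(m).
Round 3 fires R2, R7, giving bird(m), locked(m).
Round 4 fires R4, giving blue(m).
blue(m) first appears in round 4.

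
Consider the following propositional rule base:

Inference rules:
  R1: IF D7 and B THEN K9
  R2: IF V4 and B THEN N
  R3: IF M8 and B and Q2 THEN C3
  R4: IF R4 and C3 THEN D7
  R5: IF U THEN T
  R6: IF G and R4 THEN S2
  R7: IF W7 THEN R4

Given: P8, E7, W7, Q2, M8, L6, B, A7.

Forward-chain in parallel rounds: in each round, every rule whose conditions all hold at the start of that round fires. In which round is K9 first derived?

3

Round 1 fires R3, R7, giving C3, R4.
Round 2 fires R4, giving D7.
Round 3 fires R1, giving K9.
K9 first appears in round 3.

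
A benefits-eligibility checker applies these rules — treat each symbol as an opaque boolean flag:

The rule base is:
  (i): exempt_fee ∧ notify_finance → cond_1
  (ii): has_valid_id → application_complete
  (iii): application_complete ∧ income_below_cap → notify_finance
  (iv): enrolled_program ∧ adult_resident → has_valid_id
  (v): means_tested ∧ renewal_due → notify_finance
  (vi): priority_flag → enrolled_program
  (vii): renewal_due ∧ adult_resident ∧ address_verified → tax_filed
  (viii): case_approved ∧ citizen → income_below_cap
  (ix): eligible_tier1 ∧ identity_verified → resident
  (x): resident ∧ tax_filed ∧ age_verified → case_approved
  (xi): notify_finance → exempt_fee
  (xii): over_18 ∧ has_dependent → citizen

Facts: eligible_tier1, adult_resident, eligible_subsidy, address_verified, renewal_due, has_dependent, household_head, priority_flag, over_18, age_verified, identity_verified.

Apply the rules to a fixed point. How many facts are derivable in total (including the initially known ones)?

Round 1 fires (vi), (vii), (ix), (xii), giving enrolled_program, tax_filed, resident, citizen.
Round 2 fires (iv), (x), giving has_valid_id, case_approved.
Round 3 fires (ii), (viii), giving application_complete, income_below_cap.
Round 4 fires (iii), giving notify_finance.
Round 5 fires (xi), giving exempt_fee.
Round 6 fires (i), giving cond_1.
Closure: {address_verified, adult_resident, age_verified, application_complete, case_approved, citizen, cond_1, eligible_subsidy, eligible_tier1, enrolled_program, exempt_fee, has_dependent, has_valid_id, household_head, identity_verified, income_below_cap, notify_finance, over_18, priority_flag, renewal_due, resident, tax_filed} — 22 facts.

22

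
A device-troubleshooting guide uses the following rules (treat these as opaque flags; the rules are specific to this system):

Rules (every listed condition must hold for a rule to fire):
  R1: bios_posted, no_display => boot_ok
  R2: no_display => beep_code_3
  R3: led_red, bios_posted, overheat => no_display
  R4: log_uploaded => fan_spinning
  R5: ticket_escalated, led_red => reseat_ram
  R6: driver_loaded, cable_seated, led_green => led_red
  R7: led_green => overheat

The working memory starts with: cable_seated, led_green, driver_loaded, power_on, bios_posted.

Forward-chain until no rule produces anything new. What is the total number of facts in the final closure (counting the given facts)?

10

Round 1: R6 [driver_loaded, cable_seated, led_green => led_red]; R7 [led_green => overheat]. Adds led_red, overheat.
Round 2: R3 [led_red, bios_posted, overheat => no_display]. Adds no_display.
Round 3: R1 [bios_posted, no_display => boot_ok]; R2 [no_display => beep_code_3]. Adds boot_ok, beep_code_3.
Closure: {beep_code_3, bios_posted, boot_ok, cable_seated, driver_loaded, led_green, led_red, no_display, overheat, power_on} — 10 facts.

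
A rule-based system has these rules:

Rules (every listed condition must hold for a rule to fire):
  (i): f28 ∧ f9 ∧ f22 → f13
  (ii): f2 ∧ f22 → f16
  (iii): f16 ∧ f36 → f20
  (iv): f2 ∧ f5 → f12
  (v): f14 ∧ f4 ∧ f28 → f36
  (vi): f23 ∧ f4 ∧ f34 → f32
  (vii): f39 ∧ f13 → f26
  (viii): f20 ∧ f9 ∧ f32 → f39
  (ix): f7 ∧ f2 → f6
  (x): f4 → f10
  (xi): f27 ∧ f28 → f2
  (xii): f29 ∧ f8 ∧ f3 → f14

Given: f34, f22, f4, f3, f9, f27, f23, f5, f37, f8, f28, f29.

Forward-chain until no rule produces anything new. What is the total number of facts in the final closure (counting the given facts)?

23

Round 1 fires (i), (vi), (x), (xi), (xii), giving f13, f32, f10, f2, f14.
Round 2 fires (ii), (iv), (v), giving f16, f12, f36.
Round 3 fires (iii), giving f20.
Round 4 fires (viii), giving f39.
Round 5 fires (vii), giving f26.
Closure: {f10, f12, f13, f14, f16, f2, f20, f22, f23, f26, f27, f28, f29, f3, f32, f34, f36, f37, f39, f4, f5, f8, f9} — 23 facts.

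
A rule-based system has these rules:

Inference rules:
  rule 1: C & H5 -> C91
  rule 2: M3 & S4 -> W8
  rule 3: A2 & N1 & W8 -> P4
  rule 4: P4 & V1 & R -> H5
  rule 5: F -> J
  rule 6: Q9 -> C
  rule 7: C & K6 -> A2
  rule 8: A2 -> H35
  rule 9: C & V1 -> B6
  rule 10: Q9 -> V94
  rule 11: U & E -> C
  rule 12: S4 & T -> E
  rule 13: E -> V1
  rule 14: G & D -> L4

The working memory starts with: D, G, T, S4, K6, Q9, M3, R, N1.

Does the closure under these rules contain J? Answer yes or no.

Round 1: rule 2 [M3 & S4 -> W8]; rule 6 [Q9 -> C]; rule 10 [Q9 -> V94]; rule 12 [S4 & T -> E]; rule 14 [G & D -> L4]. New: W8, C, V94, E, L4.
Round 2: rule 7 [C & K6 -> A2]; rule 13 [E -> V1]. New: A2, V1.
Round 3: rule 3 [A2 & N1 & W8 -> P4]; rule 8 [A2 -> H35]; rule 9 [C & V1 -> B6]. New: P4, H35, B6.
Round 4: rule 4 [P4 & V1 & R -> H5]. New: H5.
Round 5: rule 1 [C & H5 -> C91]. New: C91.
Fixed point reached. J is concluded only by rule 5; rule 5 needs F (never derived).

no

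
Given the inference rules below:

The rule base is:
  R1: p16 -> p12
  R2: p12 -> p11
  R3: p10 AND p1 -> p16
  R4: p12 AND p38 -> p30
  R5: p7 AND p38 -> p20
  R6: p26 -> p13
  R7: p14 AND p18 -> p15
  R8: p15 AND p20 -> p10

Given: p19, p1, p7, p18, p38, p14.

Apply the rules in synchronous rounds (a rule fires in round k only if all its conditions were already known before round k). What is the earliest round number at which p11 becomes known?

5

Round 1: R5 [p7 AND p38 -> p20]; R7 [p14 AND p18 -> p15]. Adds p20, p15.
Round 2: R8 [p15 AND p20 -> p10]. Adds p10.
Round 3: R3 [p10 AND p1 -> p16]. Adds p16.
Round 4: R1 [p16 -> p12]. Adds p12.
Round 5: R2 [p12 -> p11]; R4 [p12 AND p38 -> p30]. Adds p11, p30.
p11 first appears in round 5.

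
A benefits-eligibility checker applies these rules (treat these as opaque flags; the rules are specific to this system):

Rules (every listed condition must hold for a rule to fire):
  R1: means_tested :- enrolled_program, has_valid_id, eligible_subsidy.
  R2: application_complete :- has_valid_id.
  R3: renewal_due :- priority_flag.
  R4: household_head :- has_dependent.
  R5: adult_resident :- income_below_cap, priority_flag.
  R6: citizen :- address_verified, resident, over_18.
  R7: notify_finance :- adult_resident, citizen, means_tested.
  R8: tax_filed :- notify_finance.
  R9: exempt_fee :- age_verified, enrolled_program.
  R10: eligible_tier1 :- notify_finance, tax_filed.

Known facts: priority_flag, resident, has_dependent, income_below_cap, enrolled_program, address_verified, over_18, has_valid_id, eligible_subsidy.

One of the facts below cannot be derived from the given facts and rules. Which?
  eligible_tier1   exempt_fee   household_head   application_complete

Round 1: R1 [means_tested :- enrolled_program, has_valid_id, eligible_subsidy.]; R2 [application_complete :- has_valid_id.]; R3 [renewal_due :- priority_flag.]; R4 [household_head :- has_dependent.]; R5 [adult_resident :- income_below_cap, priority_flag.]; R6 [citizen :- address_verified, resident, over_18.]. New: means_tested, application_complete, renewal_due, household_head, adult_resident, citizen.
Round 2: R7 [notify_finance :- adult_resident, citizen, means_tested.]. New: notify_finance.
Round 3: R8 [tax_filed :- notify_finance.]. New: tax_filed.
Round 4: R10 [eligible_tier1 :- notify_finance, tax_filed.]. New: eligible_tier1.
Derived: application_complete (round 1), household_head (round 1), eligible_tier1 (round 4). exempt_fee never appears in any round.

exempt_fee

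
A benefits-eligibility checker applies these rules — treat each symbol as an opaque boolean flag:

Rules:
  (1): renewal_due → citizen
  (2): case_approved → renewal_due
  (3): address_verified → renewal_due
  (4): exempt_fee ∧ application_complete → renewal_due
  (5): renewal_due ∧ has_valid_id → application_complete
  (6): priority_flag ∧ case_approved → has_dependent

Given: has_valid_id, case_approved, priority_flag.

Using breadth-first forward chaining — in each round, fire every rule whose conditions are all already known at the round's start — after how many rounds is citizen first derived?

2

Round 1: (2) [case_approved → renewal_due]; (6) [priority_flag ∧ case_approved → has_dependent]. New: renewal_due, has_dependent.
Round 2: (1) [renewal_due → citizen]; (5) [renewal_due ∧ has_valid_id → application_complete]. New: citizen, application_complete.
citizen first appears in round 2.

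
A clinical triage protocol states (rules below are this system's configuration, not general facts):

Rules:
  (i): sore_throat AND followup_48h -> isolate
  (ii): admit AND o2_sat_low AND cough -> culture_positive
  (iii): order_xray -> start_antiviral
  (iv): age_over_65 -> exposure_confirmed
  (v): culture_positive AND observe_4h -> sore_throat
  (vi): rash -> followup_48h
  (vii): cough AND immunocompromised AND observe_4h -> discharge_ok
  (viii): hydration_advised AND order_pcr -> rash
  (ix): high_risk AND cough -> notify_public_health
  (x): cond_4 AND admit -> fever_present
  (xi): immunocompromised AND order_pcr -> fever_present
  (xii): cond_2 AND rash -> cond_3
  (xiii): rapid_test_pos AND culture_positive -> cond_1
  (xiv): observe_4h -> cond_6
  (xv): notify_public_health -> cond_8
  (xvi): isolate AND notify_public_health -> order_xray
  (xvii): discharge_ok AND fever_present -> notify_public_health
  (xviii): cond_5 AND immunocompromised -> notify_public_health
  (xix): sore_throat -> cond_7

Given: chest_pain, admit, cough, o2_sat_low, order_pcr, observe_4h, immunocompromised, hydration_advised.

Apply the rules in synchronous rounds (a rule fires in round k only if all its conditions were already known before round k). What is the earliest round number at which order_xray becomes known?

Round 1 fires (ii), (vii), (viii), (xi), (xiv), giving culture_positive, discharge_ok, rash, fever_present, cond_6.
Round 2 fires (v), (vi), (xvii), giving sore_throat, followup_48h, notify_public_health.
Round 3 fires (i), (xv), (xix), giving isolate, cond_8, cond_7.
Round 4 fires (xvi), giving order_xray.
order_xray first appears in round 4.

4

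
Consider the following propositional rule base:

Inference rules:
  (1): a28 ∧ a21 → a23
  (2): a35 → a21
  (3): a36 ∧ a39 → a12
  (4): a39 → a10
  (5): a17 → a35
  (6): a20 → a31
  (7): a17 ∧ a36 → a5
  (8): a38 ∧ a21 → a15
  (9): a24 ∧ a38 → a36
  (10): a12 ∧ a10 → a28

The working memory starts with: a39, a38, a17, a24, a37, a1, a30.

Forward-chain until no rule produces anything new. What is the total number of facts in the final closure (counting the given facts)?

16

Round 1: (4) [a39 → a10]; (5) [a17 → a35]; (9) [a24 ∧ a38 → a36]. Adds a10, a35, a36.
Round 2: (2) [a35 → a21]; (3) [a36 ∧ a39 → a12]; (7) [a17 ∧ a36 → a5]. Adds a21, a12, a5.
Round 3: (8) [a38 ∧ a21 → a15]; (10) [a12 ∧ a10 → a28]. Adds a15, a28.
Round 4: (1) [a28 ∧ a21 → a23]. Adds a23.
Closure: {a1, a10, a12, a15, a17, a21, a23, a24, a28, a30, a35, a36, a37, a38, a39, a5} — 16 facts.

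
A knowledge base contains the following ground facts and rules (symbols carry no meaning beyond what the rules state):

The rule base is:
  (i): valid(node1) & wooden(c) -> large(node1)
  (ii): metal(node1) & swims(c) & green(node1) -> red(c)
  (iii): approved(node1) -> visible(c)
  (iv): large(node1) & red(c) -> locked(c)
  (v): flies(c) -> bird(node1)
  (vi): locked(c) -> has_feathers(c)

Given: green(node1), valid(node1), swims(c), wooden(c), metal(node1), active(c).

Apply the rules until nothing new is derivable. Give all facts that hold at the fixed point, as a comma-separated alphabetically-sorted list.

active(c), green(node1), has_feathers(c), large(node1), locked(c), metal(node1), red(c), swims(c), valid(node1), wooden(c)

Round 1 fires (i), (ii), giving large(node1), red(c).
Round 2 fires (iv), giving locked(c).
Round 3 fires (vi), giving has_feathers(c).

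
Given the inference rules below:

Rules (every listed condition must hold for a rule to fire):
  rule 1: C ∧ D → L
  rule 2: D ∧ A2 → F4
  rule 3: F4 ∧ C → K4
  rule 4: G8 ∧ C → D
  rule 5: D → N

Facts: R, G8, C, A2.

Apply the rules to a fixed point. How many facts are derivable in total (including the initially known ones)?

9

Round 1 — rule 4, derive D.
Round 2 — rule 1, rule 2, rule 5, derive L, F4, N.
Round 3 — rule 3, derive K4.
Closure: {A2, C, D, F4, G8, K4, L, N, R} — 9 facts.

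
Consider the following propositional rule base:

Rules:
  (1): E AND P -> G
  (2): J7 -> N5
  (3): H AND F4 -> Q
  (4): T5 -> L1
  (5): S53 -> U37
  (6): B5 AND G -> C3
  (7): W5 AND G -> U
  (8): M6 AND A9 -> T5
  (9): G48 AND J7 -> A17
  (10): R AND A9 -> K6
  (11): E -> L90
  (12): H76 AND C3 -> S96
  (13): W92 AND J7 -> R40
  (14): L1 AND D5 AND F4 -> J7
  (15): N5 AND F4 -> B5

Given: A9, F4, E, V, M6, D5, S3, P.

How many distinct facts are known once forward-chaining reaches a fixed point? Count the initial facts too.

[1] (1) [E AND P -> G]; (8) [M6 AND A9 -> T5]; (11) [E -> L90]. ⇒ new: G, T5, L90.
[2] (4) [T5 -> L1]. ⇒ new: L1.
[3] (14) [L1 AND D5 AND F4 -> J7]. ⇒ new: J7.
[4] (2) [J7 -> N5]. ⇒ new: N5.
[5] (15) [N5 AND F4 -> B5]. ⇒ new: B5.
[6] (6) [B5 AND G -> C3]. ⇒ new: C3.
Closure: {A9, B5, C3, D5, E, F4, G, J7, L1, L90, M6, N5, P, S3, T5, V} — 16 facts.

16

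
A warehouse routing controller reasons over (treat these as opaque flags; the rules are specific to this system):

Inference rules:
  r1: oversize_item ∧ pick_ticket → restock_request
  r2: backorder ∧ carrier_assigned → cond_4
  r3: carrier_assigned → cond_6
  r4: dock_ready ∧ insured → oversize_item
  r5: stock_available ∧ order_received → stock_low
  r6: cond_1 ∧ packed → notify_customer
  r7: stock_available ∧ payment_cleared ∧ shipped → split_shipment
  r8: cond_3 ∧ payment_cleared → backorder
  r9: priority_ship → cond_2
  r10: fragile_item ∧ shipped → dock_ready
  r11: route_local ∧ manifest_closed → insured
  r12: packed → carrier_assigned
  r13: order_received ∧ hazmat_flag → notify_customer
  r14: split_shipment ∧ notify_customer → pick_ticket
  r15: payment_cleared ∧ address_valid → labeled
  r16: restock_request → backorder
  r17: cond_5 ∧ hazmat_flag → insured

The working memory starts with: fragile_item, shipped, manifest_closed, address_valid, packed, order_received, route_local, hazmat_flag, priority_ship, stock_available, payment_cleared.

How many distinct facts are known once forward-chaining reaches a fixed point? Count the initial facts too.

Round 1 — r5, r7, r9, r10, r11, r12, r13, r15, derive stock_low, split_shipment, cond_2, dock_ready, insured, carrier_assigned, notify_customer, labeled.
Round 2 — r3, r4, r14, derive cond_6, oversize_item, pick_ticket.
Round 3 — r1, derive restock_request.
Round 4 — r16, derive backorder.
Round 5 — r2, derive cond_4.
Closure: {address_valid, backorder, carrier_assigned, cond_2, cond_4, cond_6, dock_ready, fragile_item, hazmat_flag, insured, labeled, manifest_closed, notify_customer, order_received, oversize_item, packed, payment_cleared, pick_ticket, priority_ship, restock_request, route_local, shipped, split_shipment, stock_available, stock_low} — 25 facts.

25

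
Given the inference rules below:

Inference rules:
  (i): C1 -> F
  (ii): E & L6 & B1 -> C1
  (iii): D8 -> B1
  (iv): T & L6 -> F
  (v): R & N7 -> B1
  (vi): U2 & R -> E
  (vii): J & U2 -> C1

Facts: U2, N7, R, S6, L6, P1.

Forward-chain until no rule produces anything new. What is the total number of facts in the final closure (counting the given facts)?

Round 1 — (v), (vi), derive B1, E.
Round 2 — (ii), derive C1.
Round 3 — (i), derive F.
Closure: {B1, C1, E, F, L6, N7, P1, R, S6, U2} — 10 facts.

10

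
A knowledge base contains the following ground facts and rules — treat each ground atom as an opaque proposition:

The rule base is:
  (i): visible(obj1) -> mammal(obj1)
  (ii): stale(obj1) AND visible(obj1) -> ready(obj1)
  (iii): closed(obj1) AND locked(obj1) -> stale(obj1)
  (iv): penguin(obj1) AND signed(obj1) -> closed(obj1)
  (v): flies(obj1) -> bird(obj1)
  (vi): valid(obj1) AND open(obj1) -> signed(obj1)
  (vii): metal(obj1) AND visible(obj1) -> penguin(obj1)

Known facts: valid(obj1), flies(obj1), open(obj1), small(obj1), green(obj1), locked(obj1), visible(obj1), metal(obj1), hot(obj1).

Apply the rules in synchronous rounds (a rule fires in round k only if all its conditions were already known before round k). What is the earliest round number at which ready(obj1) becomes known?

Round 1 — (i), (v), (vi), (vii), derive mammal(obj1), bird(obj1), signed(obj1), penguin(obj1).
Round 2 — (iv), derive closed(obj1).
Round 3 — (iii), derive stale(obj1).
Round 4 — (ii), derive ready(obj1).
ready(obj1) first appears in round 4.

4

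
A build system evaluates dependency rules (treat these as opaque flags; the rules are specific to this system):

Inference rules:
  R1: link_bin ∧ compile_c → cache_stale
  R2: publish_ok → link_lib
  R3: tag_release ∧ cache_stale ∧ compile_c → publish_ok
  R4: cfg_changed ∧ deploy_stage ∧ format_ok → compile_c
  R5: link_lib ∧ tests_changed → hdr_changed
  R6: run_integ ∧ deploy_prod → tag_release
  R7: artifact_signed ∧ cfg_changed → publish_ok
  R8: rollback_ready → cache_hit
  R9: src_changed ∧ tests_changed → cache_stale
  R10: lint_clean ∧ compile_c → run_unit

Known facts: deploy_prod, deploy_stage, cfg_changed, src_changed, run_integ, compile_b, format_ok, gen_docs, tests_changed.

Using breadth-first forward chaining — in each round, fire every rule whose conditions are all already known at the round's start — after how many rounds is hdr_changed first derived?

Round 1: R4 [cfg_changed ∧ deploy_stage ∧ format_ok → compile_c]; R6 [run_integ ∧ deploy_prod → tag_release]; R9 [src_changed ∧ tests_changed → cache_stale]. Adds compile_c, tag_release, cache_stale.
Round 2: R3 [tag_release ∧ cache_stale ∧ compile_c → publish_ok]. Adds publish_ok.
Round 3: R2 [publish_ok → link_lib]. Adds link_lib.
Round 4: R5 [link_lib ∧ tests_changed → hdr_changed]. Adds hdr_changed.
hdr_changed first appears in round 4.

4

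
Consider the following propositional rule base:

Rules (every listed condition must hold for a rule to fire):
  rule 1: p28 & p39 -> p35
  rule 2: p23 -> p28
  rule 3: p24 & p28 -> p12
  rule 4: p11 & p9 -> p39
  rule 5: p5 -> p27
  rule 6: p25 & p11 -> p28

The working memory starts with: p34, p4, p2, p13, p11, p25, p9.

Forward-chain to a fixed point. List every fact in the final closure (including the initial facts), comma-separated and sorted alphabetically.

p11, p13, p2, p25, p28, p34, p35, p39, p4, p9

Round 1: rule 4 [p11 & p9 -> p39]; rule 6 [p25 & p11 -> p28]. Adds p39, p28.
Round 2: rule 1 [p28 & p39 -> p35]. Adds p35.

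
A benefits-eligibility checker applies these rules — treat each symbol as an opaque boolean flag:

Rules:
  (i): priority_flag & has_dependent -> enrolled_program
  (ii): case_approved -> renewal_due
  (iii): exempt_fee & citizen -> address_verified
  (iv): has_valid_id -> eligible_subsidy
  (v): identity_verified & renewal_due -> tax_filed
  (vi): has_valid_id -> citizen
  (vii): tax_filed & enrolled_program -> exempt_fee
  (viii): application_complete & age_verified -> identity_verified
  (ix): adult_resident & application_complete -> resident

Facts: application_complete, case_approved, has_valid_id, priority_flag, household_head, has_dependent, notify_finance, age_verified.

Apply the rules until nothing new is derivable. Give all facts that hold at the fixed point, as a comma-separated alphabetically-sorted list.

address_verified, age_verified, application_complete, case_approved, citizen, eligible_subsidy, enrolled_program, exempt_fee, has_dependent, has_valid_id, household_head, identity_verified, notify_finance, priority_flag, renewal_due, tax_filed

Round 1: (i) [priority_flag & has_dependent -> enrolled_program]; (ii) [case_approved -> renewal_due]; (iv) [has_valid_id -> eligible_subsidy]; (vi) [has_valid_id -> citizen]; (viii) [application_complete & age_verified -> identity_verified]. Adds enrolled_program, renewal_due, eligible_subsidy, citizen, identity_verified.
Round 2: (v) [identity_verified & renewal_due -> tax_filed]. Adds tax_filed.
Round 3: (vii) [tax_filed & enrolled_program -> exempt_fee]. Adds exempt_fee.
Round 4: (iii) [exempt_fee & citizen -> address_verified]. Adds address_verified.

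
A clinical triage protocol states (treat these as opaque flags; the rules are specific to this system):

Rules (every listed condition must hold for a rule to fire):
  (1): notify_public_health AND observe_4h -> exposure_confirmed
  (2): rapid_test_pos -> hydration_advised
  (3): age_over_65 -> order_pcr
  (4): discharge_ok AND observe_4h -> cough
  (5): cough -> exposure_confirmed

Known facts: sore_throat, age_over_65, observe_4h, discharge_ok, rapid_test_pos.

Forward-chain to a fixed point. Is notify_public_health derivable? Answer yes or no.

Round 1: (2) [rapid_test_pos -> hydration_advised]; (3) [age_over_65 -> order_pcr]; (4) [discharge_ok AND observe_4h -> cough]. New: hydration_advised, order_pcr, cough.
Round 2: (5) [cough -> exposure_confirmed]. New: exposure_confirmed.
Fixed point reached. No rule has notify_public_health as a consequent, and it is not given.

no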